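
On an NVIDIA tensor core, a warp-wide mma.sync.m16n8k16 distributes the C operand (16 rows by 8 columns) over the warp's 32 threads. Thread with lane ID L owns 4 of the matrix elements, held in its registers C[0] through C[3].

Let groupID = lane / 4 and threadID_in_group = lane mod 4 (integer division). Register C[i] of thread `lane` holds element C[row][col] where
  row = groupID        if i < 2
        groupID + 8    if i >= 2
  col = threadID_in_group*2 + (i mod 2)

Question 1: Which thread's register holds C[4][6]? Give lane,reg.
r: 4->gid=4,r8=0  c: 6->tid=3,i&1=0
L=4*4+3=19  i=0*2+0=0

19,0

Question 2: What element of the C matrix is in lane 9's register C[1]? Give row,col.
2,3

L=9->gid=9>>2=2, tid=9&3=1
[1]->row 2+0=2  col 1·2+1=3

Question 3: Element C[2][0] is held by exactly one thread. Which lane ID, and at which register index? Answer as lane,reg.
r=2→G=2,rhi=0  c=0→T=0,p=0
L=2*4+0=8  i=0*2+0=0

8,0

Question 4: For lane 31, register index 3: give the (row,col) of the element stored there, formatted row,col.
15,7

lane 31: g=7 (31/4), t=3 (31%4)
i=3: r=7+8=15, c=3*2+1=7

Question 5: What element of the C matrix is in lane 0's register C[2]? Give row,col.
8,0

0: gr=0,th=0
[2] (0+8,0*2+0) = (8,0)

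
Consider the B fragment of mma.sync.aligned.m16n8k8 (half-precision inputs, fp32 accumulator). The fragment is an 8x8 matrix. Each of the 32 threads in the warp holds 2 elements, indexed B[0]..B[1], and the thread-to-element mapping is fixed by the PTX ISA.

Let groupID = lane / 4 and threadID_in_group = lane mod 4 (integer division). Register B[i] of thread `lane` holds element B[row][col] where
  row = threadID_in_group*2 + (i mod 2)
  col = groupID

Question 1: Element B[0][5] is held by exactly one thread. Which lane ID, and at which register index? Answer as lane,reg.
c:5=>grp=5  r:0=>tig=0,lo=0
L=5*4+0=20  i=0=0

20,0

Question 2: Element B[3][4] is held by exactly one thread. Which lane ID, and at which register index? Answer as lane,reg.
17,1

c=4⇒gr=4  r=3⇒th=1,odd=1
L=4*4+1=17  i=1=1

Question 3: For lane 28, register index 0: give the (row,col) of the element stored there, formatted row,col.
28: G=7,T=0
[0] (0*2+0,7) = (0,7)

0,7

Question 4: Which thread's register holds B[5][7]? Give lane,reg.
30,1

c=7⇒gr=7  r=5⇒th=2,odd=1
L=7*4+2=30  i=1=1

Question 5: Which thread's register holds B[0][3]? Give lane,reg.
12,0

c=3→G=3  r=0→T=0,p=0
L=3*4+0=12  i=0=0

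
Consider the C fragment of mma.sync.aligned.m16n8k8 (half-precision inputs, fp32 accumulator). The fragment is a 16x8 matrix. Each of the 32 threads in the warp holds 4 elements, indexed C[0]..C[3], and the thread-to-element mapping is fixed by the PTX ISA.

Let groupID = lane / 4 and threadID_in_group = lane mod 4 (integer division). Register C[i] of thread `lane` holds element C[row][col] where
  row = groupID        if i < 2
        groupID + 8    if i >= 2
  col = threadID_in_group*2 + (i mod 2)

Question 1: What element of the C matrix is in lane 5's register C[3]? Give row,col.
9,3

5: G=1,T=1
[3] (1+8,1*2+1) = (9,3)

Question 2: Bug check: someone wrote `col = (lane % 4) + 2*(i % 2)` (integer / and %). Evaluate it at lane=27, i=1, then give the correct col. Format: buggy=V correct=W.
buggy=5 correct=7

`(lane % 4) + 2*(i % 2)`[27,1]⇒5
L=27⇒gr=27>>2=6, th=27&3=3
[1]⇒row 6+0=6  col 3·2+1=7
col: 5 vs 7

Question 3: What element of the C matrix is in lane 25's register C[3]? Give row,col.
14,3

25: gr=6,th=1
[3] (6+8,1*2+1) = (14,3)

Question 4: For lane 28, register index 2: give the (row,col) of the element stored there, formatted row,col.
28: gr=7,th=0
[2] (7+8,0*2+0) = (15,0)

15,0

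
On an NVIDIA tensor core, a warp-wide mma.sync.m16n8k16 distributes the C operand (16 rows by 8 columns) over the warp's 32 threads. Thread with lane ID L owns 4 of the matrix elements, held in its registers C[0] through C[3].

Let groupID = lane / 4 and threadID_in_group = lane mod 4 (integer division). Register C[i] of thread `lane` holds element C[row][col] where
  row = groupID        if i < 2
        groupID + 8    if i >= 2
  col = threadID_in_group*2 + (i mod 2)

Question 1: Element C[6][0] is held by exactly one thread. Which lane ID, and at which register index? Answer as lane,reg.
r:6=>grp=6,rB=0  c:0=>tig=0,lo=0
L=6*4+0=24  i=0*2+0=0

24,0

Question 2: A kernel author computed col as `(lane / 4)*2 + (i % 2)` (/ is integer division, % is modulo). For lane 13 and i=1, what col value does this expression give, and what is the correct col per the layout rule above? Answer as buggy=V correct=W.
`(lane / 4)*2 + (i % 2)`[13,1]->7
13: gid=3,tid=1
[1] (3+0,1*2+1) = (3,3)
col: 7 vs 3

buggy=7 correct=3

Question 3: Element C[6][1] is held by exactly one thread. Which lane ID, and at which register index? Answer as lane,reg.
24,1

r:6=>grp=6,rB=0  c:1=>tig=0,lo=1
L=6*4+0=24  i=0*2+1=1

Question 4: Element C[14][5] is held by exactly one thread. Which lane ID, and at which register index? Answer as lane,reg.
r: 14->gid=6,r8=1  c: 5->tid=2,i&1=1
L=6*4+2=26  i=1*2+1=3

26,3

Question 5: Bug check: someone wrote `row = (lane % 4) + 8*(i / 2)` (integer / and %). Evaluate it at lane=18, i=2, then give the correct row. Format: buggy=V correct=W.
buggy=10 correct=12

`(lane % 4) + 8*(i / 2)`[18,2]=>10
18: grp=4,tig=2
[2] (4+8,2*2+0) = (12,4)
row: 10 vs 12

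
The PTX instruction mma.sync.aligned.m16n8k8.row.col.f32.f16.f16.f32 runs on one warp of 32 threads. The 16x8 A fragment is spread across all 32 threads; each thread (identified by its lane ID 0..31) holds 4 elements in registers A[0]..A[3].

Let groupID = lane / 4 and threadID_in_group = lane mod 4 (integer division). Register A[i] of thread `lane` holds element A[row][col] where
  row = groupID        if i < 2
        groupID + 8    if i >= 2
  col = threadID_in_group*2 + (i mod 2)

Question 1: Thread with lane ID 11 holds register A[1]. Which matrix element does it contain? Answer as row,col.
L=11→G=11>>2=2, T=11&3=3
[1]→row 2+0=2  col 3·2+1=7

2,7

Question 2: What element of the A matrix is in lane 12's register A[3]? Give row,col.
11,1

L=12->g=12>>2=3, t=12&3=0
[3]->row 3+8=11  col 0·2+1=1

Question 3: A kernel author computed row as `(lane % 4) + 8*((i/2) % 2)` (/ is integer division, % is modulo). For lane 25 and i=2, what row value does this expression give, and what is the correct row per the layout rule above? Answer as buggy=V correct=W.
buggy=9 correct=14

`(lane % 4) + 8*((i/2) % 2)`[25,2]->9
lane 25->25/4=6, 25 mod 4=1
i=2  r:6+8->14  c:2·1+0->2
row: 9 vs 14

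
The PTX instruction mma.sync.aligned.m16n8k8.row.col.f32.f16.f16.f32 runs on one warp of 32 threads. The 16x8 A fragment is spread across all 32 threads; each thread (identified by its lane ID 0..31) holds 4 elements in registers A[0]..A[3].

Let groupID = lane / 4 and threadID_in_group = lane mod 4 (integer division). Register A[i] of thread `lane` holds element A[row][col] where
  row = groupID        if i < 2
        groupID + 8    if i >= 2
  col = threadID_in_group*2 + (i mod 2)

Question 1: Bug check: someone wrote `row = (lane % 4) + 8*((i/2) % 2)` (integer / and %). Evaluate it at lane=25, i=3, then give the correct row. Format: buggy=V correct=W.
`(lane % 4) + 8*((i/2) % 2)`[25,3]->9
lane 25->25/4=6, 25 mod 4=1
i=3  r:6+8->14  c:2·1+1->3
row: 9 vs 14

buggy=9 correct=14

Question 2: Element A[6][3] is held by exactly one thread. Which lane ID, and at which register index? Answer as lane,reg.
r: 6->gid=6,r8=0  c: 3->tid=1,i&1=1
L=6*4+1=25  i=0*2+1=1

25,1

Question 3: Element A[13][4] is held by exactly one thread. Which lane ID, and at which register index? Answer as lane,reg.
22,2

r=13⇒gr=5,Rb=1  c=4⇒th=2,odd=0
L=5*4+2=22  i=1*2+0=2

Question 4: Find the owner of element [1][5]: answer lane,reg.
6,1

r=1⇒gr=1,Rb=0  c=5⇒th=2,odd=1
L=1*4+2=6  i=0*2+1=1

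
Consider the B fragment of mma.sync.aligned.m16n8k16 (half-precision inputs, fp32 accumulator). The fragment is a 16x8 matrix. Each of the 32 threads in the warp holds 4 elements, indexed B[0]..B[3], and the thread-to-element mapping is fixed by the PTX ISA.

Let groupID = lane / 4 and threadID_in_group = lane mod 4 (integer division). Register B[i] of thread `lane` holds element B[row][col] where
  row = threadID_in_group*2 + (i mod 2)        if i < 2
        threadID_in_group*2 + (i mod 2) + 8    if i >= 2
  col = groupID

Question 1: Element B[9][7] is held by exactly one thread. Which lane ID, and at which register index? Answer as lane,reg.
c=7→G=7  r=9→rhi=1,T=0,p=1
L=7*4+0=28  i=1*2+1=3

28,3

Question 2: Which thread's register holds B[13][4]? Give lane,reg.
c=4→G=4  r=13→rhi=1,T=2,p=1
L=4*4+2=18  i=1*2+1=3

18,3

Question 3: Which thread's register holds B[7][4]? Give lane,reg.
c:4=>grp=4  r:7=>rB=0,tig=3,lo=1
L=4*4+3=19  i=0*2+1=1

19,1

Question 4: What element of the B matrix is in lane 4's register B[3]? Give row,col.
9,1

lane 4->4/4=1, 4 mod 4=0
i=3  r:2·0+1+8->9  c:1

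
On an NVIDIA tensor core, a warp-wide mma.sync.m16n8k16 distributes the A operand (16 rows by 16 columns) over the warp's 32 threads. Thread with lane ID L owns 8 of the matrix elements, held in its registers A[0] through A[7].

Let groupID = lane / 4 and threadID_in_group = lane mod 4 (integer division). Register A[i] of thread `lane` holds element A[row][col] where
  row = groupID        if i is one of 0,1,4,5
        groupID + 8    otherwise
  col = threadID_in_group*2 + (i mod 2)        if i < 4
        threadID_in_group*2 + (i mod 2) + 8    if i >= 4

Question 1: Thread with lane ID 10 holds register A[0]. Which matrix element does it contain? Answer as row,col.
2,4

L=10->gid=10>>2=2, tid=10&3=2
[0]->row 2+0=2  col 2·2+0+0=4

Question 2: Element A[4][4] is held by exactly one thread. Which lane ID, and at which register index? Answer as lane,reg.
r=4->g=4,rb=0  c=4->cb=0,t=2,b0=0
L=4*4+2=18  i=0*4+0*2+0=0

18,0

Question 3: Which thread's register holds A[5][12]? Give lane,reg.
22,4

r=5->g=5,rb=0  c=12->cb=1,t=2,b0=0
L=5*4+2=22  i=1*4+0*2+0=4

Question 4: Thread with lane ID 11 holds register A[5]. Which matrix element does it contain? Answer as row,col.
L=11->gid=11>>2=2, tid=11&3=3
[5]->row 2+0=2  col 3·2+1+8=15

2,15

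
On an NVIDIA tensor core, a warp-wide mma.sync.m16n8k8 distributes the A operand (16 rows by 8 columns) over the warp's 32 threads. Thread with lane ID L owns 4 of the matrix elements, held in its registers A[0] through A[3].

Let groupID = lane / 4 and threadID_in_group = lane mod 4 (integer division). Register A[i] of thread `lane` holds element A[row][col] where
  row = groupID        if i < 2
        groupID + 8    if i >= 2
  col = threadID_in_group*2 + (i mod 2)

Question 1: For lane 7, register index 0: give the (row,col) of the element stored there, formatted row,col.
1,6

lane 7⇒7/4=1, 7 mod 4=3
i=0  r:1+0⇒1  c:2·3+0⇒6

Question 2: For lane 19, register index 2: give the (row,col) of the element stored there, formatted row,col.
lane 19: g=4 (19/4), t=3 (19%4)
i=2: r=4+8=12, c=3*2+0=6

12,6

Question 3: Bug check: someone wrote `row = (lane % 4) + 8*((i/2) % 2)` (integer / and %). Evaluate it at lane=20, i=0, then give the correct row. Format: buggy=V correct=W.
buggy=0 correct=5

`(lane % 4) + 8*((i/2) % 2)`[20,0]→0
L=20→G=20>>2=5, T=20&3=0
[0]→row 5+0=5  col 0·2+0=0
row: 0 vs 5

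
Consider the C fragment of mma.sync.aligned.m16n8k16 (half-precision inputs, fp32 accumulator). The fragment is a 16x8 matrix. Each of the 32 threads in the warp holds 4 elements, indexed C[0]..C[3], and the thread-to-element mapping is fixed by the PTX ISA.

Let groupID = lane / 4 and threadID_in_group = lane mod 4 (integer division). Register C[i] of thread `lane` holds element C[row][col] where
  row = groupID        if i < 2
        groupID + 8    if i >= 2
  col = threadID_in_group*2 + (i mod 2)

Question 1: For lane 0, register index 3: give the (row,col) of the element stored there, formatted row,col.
lane 0->0/4=0, 0 mod 4=0
i=3  r:0+8->8  c:2·0+1->1

8,1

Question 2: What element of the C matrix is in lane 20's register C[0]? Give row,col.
5,0

L=20->g=20>>2=5, t=20&3=0
[0]->row 5+0=5  col 0·2+0=0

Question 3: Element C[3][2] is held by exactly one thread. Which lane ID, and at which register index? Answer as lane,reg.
r:3=>grp=3,rB=0  c:2=>tig=1,lo=0
L=3*4+1=13  i=0*2+0=0

13,0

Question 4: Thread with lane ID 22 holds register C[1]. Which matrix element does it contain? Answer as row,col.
5,5

22: g=5,t=2
[1] (5+0,2*2+1) = (5,5)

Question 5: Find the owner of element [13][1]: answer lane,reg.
r=13⇒gr=5,Rb=1  c=1⇒th=0,odd=1
L=5*4+0=20  i=1*2+1=3

20,3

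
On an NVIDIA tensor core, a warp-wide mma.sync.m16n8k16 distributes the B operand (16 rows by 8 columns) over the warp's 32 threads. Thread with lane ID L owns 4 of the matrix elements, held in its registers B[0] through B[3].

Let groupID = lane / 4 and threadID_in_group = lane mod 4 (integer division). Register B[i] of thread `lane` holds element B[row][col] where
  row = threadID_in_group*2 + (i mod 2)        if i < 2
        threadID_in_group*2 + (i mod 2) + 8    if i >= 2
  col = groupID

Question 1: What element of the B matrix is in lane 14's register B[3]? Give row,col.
13,3

L=14=>grp=14>>2=3, tig=14&3=2
[3]=>row 2·2+1+8=13  col grp=3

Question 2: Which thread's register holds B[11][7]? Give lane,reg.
29,3

c: 7->gid=7  r: 11->r8=1,tid=1,i&1=1
L=7*4+1=29  i=1*2+1=3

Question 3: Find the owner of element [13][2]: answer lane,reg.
10,3

c=2→G=2  r=13→rhi=1,T=2,p=1
L=2*4+2=10  i=1*2+1=3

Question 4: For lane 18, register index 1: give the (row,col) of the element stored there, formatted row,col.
18: grp=4,tig=2
[1] (2*2+1+0,4) = (5,4)

5,4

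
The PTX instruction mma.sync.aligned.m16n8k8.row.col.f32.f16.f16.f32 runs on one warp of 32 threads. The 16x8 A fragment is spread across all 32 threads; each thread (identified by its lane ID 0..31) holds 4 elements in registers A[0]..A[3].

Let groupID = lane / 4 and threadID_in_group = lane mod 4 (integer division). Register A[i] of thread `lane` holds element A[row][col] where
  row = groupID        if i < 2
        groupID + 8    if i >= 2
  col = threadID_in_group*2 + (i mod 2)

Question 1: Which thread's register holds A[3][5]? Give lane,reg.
r=3->g=3,rb=0  c=5->t=2,b0=1
L=3*4+2=14  i=0*2+1=1

14,1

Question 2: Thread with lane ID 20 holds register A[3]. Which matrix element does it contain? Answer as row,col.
lane 20: gid=5 (20/4), tid=0 (20%4)
i=3: r=5+8=13, c=0*2+1=1

13,1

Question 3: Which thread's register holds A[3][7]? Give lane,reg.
r=3→G=3,rhi=0  c=7→T=3,p=1
L=3*4+3=15  i=0*2+1=1

15,1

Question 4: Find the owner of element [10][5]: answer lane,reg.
10,3

r=10->g=2,rb=1  c=5->t=2,b0=1
L=2*4+2=10  i=1*2+1=3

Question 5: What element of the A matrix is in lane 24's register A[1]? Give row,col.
lane 24: gr=6 (24/4), th=0 (24%4)
i=1: r=6+0=6, c=0*2+1=1

6,1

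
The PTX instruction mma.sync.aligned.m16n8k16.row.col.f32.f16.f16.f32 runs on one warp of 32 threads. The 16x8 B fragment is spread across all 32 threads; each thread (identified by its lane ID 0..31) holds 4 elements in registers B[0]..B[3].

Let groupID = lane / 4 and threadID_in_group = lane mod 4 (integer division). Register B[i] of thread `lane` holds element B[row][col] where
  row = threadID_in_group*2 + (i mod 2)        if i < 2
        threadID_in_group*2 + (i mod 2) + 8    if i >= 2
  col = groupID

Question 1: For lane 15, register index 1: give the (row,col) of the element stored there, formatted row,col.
lane 15->15/4=3, 15 mod 4=3
i=1  r:2·3+1+0->7  c:3

7,3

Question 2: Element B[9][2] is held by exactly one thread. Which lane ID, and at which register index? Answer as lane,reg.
8,3

c=2->g=2  r=9->rb=1,t=0,b0=1
L=2*4+0=8  i=1*2+1=3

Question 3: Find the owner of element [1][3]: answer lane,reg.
c=3→G=3  r=1→rhi=0,T=0,p=1
L=3*4+0=12  i=0*2+1=1

12,1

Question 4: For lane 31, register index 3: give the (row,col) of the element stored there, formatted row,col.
15,7

31: g=7,t=3
[3] (3*2+1+8,7) = (15,7)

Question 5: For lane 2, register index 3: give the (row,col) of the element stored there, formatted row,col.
13,0

lane 2: gid=0 (2/4), tid=2 (2%4)
i=3: r=2*2+1+8=13, c=gid=0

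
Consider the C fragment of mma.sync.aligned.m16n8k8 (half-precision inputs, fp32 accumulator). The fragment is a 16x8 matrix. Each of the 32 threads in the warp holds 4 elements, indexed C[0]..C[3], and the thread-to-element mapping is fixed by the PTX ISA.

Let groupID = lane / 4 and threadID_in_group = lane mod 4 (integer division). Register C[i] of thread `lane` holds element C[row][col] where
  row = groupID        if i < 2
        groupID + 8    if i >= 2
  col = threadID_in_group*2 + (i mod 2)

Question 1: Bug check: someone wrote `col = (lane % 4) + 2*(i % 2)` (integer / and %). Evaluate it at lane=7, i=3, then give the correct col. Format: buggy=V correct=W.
`(lane % 4) + 2*(i % 2)`[7,3]→5
lane 7→7/4=1, 7 mod 4=3
i=3  r:1+8→9  c:2·3+1→7
col: 5 vs 7

buggy=5 correct=7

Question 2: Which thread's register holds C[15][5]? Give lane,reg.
r:15=>grp=7,rB=1  c:5=>tig=2,lo=1
L=7*4+2=30  i=1*2+1=3

30,3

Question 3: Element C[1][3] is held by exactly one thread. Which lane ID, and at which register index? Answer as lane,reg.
r:1=>grp=1,rB=0  c:3=>tig=1,lo=1
L=1*4+1=5  i=0*2+1=1

5,1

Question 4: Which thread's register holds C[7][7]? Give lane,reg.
31,1

r:7=>grp=7,rB=0  c:7=>tig=3,lo=1
L=7*4+3=31  i=0*2+1=1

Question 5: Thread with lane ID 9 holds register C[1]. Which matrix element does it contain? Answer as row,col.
2,3

lane 9: G=2 (9/4), T=1 (9%4)
i=1: r=2+0=2, c=1*2+1=3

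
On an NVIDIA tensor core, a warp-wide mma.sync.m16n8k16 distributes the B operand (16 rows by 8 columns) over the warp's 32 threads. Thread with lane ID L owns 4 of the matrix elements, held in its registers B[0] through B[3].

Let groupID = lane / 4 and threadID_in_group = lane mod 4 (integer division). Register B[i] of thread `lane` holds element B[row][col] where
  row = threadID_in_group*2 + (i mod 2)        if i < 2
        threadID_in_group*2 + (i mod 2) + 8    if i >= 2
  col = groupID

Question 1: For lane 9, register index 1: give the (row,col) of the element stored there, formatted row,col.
3,2

lane 9→9/4=2, 9 mod 4=1
i=1  r:2·1+1+0→3  c:2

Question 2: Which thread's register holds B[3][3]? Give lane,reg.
13,1

c=3⇒gr=3  r=3⇒Rb=0,th=1,odd=1
L=3*4+1=13  i=0*2+1=1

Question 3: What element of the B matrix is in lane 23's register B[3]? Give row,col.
15,5

L=23->g=23>>2=5, t=23&3=3
[3]->row 3·2+1+8=15  col g=5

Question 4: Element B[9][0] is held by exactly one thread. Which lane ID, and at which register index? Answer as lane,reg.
0,3

c:0=>grp=0  r:9=>rB=1,tig=0,lo=1
L=0*4+0=0  i=1*2+1=3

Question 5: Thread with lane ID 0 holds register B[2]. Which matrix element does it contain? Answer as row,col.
8,0

L=0->gid=0>>2=0, tid=0&3=0
[2]->row 0·2+0+8=8  col gid=0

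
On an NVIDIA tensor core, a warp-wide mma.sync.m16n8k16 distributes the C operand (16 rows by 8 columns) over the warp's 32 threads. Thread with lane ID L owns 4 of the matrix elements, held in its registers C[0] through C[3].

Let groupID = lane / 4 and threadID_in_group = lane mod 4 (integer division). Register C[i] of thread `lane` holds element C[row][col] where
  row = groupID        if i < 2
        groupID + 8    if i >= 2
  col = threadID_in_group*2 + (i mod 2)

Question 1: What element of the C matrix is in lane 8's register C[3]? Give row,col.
lane 8: g=2 (8/4), t=0 (8%4)
i=3: r=2+8=10, c=0*2+1=1

10,1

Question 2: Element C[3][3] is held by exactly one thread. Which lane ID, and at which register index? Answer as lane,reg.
13,1

r: 3->gid=3,r8=0  c: 3->tid=1,i&1=1
L=3*4+1=13  i=0*2+1=1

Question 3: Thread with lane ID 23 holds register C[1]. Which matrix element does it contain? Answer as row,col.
5,7

lane 23: gr=5 (23/4), th=3 (23%4)
i=1: r=5+0=5, c=3*2+1=7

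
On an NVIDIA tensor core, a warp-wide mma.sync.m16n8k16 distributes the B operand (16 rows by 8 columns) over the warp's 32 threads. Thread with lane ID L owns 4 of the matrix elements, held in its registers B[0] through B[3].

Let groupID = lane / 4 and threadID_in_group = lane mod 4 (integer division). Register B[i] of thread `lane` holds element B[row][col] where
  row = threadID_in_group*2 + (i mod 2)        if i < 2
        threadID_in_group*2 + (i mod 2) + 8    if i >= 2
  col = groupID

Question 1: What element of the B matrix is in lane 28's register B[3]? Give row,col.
9,7

lane 28: g=7 (28/4), t=0 (28%4)
i=3: r=0*2+1+8=9, c=g=7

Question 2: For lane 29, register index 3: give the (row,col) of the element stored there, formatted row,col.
11,7

29: g=7,t=1
[3] (1*2+1+8,7) = (11,7)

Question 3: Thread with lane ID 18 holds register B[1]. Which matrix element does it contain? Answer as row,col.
5,4

lane 18=>18/4=4, 18 mod 4=2
i=1  r:2·2+1+0=>5  c:4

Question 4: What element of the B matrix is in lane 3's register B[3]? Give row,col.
lane 3: grp=0 (3/4), tig=3 (3%4)
i=3: r=3*2+1+8=15, c=grp=0

15,0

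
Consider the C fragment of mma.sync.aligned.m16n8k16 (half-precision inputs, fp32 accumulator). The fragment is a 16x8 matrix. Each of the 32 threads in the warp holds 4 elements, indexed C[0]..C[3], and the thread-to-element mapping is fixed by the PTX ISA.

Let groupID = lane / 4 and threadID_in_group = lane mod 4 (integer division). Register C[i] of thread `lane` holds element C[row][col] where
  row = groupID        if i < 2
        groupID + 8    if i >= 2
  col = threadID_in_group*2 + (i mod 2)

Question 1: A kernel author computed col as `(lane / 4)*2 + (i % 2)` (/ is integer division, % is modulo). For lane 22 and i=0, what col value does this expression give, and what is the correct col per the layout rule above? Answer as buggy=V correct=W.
`(lane / 4)*2 + (i % 2)`[22,0]->10
lane 22: gid=5 (22/4), tid=2 (22%4)
i=0: r=5+0=5, c=2*2+0=4
col: 10 vs 4

buggy=10 correct=4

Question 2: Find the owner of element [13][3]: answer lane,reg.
21,3

r:13=>grp=5,rB=1  c:3=>tig=1,lo=1
L=5*4+1=21  i=1*2+1=3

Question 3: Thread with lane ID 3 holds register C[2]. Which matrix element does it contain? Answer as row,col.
8,6

lane 3→3/4=0, 3 mod 4=3
i=2  r:0+8→8  c:2·3+0→6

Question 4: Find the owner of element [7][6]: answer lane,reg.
r=7⇒gr=7,Rb=0  c=6⇒th=3,odd=0
L=7*4+3=31  i=0*2+0=0

31,0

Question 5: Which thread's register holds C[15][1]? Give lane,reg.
28,3

r:15=>grp=7,rB=1  c:1=>tig=0,lo=1
L=7*4+0=28  i=1*2+1=3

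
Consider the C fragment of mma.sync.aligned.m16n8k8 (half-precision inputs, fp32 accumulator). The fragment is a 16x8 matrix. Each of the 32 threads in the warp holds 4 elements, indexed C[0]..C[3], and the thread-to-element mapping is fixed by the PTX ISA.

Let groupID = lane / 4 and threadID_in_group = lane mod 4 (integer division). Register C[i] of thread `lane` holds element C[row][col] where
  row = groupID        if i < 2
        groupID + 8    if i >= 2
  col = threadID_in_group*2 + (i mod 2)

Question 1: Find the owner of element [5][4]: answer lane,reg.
r=5⇒gr=5,Rb=0  c=4⇒th=2,odd=0
L=5*4+2=22  i=0*2+0=0

22,0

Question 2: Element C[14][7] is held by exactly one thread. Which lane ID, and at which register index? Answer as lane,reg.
27,3

r: 14->gid=6,r8=1  c: 7->tid=3,i&1=1
L=6*4+3=27  i=1*2+1=3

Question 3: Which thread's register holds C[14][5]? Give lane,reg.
26,3

r=14⇒gr=6,Rb=1  c=5⇒th=2,odd=1
L=6*4+2=26  i=1*2+1=3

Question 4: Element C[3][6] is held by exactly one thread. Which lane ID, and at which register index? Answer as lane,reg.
15,0

r=3→G=3,rhi=0  c=6→T=3,p=0
L=3*4+3=15  i=0*2+0=0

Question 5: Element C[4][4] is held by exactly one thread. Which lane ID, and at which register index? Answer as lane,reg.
18,0

r: 4->gid=4,r8=0  c: 4->tid=2,i&1=0
L=4*4+2=18  i=0*2+0=0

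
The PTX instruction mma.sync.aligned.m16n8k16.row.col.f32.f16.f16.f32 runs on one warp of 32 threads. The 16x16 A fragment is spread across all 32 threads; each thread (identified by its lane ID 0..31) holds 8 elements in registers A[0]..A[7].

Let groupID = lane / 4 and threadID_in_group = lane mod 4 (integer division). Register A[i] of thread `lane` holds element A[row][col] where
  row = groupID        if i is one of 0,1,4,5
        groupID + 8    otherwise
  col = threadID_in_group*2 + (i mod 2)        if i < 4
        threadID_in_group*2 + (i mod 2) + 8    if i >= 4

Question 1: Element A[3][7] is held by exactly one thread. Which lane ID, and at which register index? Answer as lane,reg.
r=3⇒gr=3,Rb=0  c=7⇒Cb=0,th=3,odd=1
L=3*4+3=15  i=0*4+0*2+1=1

15,1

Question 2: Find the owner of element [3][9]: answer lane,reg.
r=3→G=3,rhi=0  c=9→chi=1,T=0,p=1
L=3*4+0=12  i=1*4+0*2+1=5

12,5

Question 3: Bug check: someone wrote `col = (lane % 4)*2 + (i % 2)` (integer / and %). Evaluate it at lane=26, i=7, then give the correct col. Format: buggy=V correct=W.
buggy=5 correct=13

`(lane % 4)*2 + (i % 2)`[26,7]=>5
L=26=>grp=26>>2=6, tig=26&3=2
[7]=>row 6+8=14  col 2·2+1+8=13
col: 5 vs 13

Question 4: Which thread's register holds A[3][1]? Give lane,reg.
r=3⇒gr=3,Rb=0  c=1⇒Cb=0,th=0,odd=1
L=3*4+0=12  i=0*4+0*2+1=1

12,1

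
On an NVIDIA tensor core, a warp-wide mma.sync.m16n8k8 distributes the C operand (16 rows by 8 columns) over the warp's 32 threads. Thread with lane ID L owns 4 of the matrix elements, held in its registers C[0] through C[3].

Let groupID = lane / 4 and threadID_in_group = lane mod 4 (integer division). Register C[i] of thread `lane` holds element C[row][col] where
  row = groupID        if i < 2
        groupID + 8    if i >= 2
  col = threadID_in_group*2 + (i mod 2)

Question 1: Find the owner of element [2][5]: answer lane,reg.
r=2⇒gr=2,Rb=0  c=5⇒th=2,odd=1
L=2*4+2=10  i=0*2+1=1

10,1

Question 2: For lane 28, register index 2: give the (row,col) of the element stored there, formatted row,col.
15,0

28: g=7,t=0
[2] (7+8,0*2+0) = (15,0)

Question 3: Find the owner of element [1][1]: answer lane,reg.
4,1

r=1->g=1,rb=0  c=1->t=0,b0=1
L=1*4+0=4  i=0*2+1=1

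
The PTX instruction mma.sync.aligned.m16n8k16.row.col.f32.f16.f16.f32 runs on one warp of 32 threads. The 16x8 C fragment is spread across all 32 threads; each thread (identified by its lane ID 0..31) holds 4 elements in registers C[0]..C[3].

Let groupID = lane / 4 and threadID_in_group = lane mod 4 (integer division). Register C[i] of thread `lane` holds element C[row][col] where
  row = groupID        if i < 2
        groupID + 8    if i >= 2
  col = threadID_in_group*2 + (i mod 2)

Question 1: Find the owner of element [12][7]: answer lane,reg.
r=12⇒gr=4,Rb=1  c=7⇒th=3,odd=1
L=4*4+3=19  i=1*2+1=3

19,3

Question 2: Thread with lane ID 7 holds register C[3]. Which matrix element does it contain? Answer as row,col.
9,7

lane 7->7/4=1, 7 mod 4=3
i=3  r:1+8->9  c:2·3+1->7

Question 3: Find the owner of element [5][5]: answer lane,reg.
22,1

r: 5->gid=5,r8=0  c: 5->tid=2,i&1=1
L=5*4+2=22  i=0*2+1=1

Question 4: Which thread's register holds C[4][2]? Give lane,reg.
r=4→G=4,rhi=0  c=2→T=1,p=0
L=4*4+1=17  i=0*2+0=0

17,0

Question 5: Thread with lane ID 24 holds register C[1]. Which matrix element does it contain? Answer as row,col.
6,1

lane 24: G=6 (24/4), T=0 (24%4)
i=1: r=6+0=6, c=0*2+1=1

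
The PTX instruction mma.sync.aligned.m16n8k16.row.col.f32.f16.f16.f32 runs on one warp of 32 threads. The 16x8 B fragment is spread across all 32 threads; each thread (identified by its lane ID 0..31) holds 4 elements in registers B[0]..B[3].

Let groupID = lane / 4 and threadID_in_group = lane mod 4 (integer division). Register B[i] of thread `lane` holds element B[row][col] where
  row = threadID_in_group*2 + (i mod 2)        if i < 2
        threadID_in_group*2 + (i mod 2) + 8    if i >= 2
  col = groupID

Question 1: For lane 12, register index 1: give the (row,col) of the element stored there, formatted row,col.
lane 12->12/4=3, 12 mod 4=0
i=1  r:2·0+1+0->1  c:3

1,3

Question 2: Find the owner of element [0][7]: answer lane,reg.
28,0

c:7=>grp=7  r:0=>rB=0,tig=0,lo=0
L=7*4+0=28  i=0*2+0=0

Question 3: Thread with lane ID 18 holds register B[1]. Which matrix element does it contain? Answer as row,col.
18: g=4,t=2
[1] (2*2+1+0,4) = (5,4)

5,4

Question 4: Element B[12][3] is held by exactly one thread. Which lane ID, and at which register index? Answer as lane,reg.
c:3=>grp=3  r:12=>rB=1,tig=2,lo=0
L=3*4+2=14  i=1*2+0=2

14,2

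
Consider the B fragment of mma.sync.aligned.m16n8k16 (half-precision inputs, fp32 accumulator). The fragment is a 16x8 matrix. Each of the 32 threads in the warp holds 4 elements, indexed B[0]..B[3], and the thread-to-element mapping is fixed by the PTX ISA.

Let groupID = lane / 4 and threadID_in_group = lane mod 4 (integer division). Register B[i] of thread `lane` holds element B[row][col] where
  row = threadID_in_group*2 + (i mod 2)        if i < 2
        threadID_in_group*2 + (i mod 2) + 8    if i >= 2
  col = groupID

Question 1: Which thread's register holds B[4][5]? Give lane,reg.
c: 5->gid=5  r: 4->r8=0,tid=2,i&1=0
L=5*4+2=22  i=0*2+0=0

22,0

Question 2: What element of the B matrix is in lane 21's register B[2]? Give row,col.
10,5

21: gid=5,tid=1
[2] (1*2+0+8,5) = (10,5)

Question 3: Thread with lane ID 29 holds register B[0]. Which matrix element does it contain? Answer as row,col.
lane 29: grp=7 (29/4), tig=1 (29%4)
i=0: r=1*2+0+0=2, c=grp=7

2,7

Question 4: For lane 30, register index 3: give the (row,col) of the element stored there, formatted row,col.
13,7

L=30=>grp=30>>2=7, tig=30&3=2
[3]=>row 2·2+1+8=13  col grp=7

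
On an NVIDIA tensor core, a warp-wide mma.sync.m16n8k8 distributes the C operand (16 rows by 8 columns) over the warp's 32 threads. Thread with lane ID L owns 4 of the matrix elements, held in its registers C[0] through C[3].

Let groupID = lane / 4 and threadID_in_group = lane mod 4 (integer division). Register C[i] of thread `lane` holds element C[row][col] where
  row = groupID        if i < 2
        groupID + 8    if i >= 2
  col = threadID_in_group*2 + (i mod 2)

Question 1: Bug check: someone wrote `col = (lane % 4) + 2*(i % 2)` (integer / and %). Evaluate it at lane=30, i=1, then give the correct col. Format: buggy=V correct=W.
buggy=4 correct=5

`(lane % 4) + 2*(i % 2)`[30,1]->4
30: g=7,t=2
[1] (7+0,2*2+1) = (7,5)
col: 4 vs 5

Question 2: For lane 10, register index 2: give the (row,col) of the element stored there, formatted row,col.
L=10->gid=10>>2=2, tid=10&3=2
[2]->row 2+8=10  col 2·2+0=4

10,4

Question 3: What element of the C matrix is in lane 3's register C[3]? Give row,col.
lane 3=>3/4=0, 3 mod 4=3
i=3  r:0+8=>8  c:2·3+1=>7

8,7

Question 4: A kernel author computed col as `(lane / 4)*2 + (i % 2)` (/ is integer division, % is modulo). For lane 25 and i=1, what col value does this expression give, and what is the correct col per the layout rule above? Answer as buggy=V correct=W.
`(lane / 4)*2 + (i % 2)`[25,1]→13
25: G=6,T=1
[1] (6+0,1*2+1) = (6,3)
col: 13 vs 3

buggy=13 correct=3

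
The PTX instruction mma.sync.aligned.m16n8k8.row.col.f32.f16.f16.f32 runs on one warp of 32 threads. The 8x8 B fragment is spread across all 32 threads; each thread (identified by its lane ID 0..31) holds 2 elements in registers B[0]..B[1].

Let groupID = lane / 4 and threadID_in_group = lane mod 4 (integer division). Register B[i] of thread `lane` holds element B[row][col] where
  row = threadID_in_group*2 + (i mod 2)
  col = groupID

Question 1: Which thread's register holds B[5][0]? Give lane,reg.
c=0→G=0  r=5→T=2,p=1
L=0*4+2=2  i=1=1

2,1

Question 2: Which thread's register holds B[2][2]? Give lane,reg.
c=2⇒gr=2  r=2⇒th=1,odd=0
L=2*4+1=9  i=0=0

9,0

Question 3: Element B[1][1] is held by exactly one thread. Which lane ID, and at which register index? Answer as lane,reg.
4,1

c=1->g=1  r=1->t=0,b0=1
L=1*4+0=4  i=1=1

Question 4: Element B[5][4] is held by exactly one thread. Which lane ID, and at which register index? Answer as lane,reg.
18,1

c=4->g=4  r=5->t=2,b0=1
L=4*4+2=18  i=1=1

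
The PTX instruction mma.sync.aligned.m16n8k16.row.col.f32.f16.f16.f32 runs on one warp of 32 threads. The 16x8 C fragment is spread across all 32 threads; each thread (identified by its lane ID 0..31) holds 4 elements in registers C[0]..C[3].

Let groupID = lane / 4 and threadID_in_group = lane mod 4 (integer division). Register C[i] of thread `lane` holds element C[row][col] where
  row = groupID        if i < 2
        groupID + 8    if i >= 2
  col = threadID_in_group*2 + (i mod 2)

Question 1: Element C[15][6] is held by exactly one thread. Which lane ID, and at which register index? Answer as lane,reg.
31,2

r=15⇒gr=7,Rb=1  c=6⇒th=3,odd=0
L=7*4+3=31  i=1*2+0=2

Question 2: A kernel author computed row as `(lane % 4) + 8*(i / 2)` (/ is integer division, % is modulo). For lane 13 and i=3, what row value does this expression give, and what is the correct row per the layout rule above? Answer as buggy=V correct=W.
buggy=9 correct=11

`(lane % 4) + 8*(i / 2)`[13,3]→9
13: G=3,T=1
[3] (3+8,1*2+1) = (11,3)
row: 9 vs 11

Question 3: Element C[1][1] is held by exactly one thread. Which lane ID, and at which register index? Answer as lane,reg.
r=1⇒gr=1,Rb=0  c=1⇒th=0,odd=1
L=1*4+0=4  i=0*2+1=1

4,1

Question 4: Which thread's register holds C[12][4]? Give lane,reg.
r: 12->gid=4,r8=1  c: 4->tid=2,i&1=0
L=4*4+2=18  i=1*2+0=2

18,2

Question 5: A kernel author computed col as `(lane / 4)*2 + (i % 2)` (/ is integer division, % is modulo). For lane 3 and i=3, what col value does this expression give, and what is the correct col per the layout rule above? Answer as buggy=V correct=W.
`(lane / 4)*2 + (i % 2)`[3,3]⇒1
3: gr=0,th=3
[3] (0+8,3*2+1) = (8,7)
col: 1 vs 7

buggy=1 correct=7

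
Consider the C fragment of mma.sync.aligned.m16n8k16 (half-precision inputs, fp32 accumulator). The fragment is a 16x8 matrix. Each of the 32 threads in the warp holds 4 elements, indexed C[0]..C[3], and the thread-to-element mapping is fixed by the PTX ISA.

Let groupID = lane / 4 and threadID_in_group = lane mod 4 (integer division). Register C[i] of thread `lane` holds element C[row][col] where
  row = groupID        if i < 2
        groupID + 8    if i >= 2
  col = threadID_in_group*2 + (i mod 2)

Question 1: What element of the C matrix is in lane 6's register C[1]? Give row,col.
lane 6: g=1 (6/4), t=2 (6%4)
i=1: r=1+0=1, c=2*2+1=5

1,5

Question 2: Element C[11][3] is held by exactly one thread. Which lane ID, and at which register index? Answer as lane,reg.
13,3

r:11=>grp=3,rB=1  c:3=>tig=1,lo=1
L=3*4+1=13  i=1*2+1=3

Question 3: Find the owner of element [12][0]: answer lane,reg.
16,2

r=12->g=4,rb=1  c=0->t=0,b0=0
L=4*4+0=16  i=1*2+0=2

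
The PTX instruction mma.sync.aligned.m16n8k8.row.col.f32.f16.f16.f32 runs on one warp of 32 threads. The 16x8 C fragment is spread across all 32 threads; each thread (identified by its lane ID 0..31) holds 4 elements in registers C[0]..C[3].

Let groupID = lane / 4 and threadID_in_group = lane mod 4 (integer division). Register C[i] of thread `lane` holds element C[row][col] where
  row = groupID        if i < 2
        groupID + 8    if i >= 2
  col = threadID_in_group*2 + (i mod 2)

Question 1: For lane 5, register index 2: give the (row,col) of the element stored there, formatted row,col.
5: gid=1,tid=1
[2] (1+8,1*2+0) = (9,2)

9,2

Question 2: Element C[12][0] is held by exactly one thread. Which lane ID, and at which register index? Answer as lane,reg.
16,2

r=12->g=4,rb=1  c=0->t=0,b0=0
L=4*4+0=16  i=1*2+0=2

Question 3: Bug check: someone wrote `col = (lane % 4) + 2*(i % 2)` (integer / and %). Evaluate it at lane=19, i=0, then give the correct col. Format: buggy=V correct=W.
`(lane % 4) + 2*(i % 2)`[19,0]->3
19: gid=4,tid=3
[0] (4+0,3*2+0) = (4,6)
col: 3 vs 6

buggy=3 correct=6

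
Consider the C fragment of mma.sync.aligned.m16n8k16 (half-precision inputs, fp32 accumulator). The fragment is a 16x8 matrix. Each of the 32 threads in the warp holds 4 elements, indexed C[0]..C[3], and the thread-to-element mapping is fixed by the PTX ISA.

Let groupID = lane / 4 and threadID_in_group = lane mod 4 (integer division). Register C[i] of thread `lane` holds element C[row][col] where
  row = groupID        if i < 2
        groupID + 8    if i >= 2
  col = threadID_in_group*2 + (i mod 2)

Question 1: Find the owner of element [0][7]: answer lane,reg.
r: 0->gid=0,r8=0  c: 7->tid=3,i&1=1
L=0*4+3=3  i=0*2+1=1

3,1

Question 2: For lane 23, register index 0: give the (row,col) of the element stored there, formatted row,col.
L=23->gid=23>>2=5, tid=23&3=3
[0]->row 5+0=5  col 3·2+0=6

5,6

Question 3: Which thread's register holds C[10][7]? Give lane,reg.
11,3

r=10⇒gr=2,Rb=1  c=7⇒th=3,odd=1
L=2*4+3=11  i=1*2+1=3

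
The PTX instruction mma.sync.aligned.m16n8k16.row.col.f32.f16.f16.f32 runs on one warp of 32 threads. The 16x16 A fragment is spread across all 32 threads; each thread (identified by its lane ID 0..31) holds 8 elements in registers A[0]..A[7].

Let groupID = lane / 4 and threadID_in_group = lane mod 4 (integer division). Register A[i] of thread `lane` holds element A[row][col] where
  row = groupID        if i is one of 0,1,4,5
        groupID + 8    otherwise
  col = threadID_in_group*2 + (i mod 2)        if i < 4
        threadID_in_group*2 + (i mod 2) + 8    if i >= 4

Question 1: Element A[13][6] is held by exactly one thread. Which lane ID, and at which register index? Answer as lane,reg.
23,2

r=13⇒gr=5,Rb=1  c=6⇒Cb=0,th=3,odd=0
L=5*4+3=23  i=0*4+1*2+0=2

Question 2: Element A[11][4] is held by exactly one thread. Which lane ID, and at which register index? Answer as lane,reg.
14,2

r:11=>grp=3,rB=1  c:4=>cB=0,tig=2,lo=0
L=3*4+2=14  i=0*4+1*2+0=2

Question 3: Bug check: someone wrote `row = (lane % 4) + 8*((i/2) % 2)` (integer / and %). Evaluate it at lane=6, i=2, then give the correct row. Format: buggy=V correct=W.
buggy=10 correct=9

`(lane % 4) + 8*((i/2) % 2)`[6,2]=>10
lane 6: grp=1 (6/4), tig=2 (6%4)
i=2: r=1+8=9, c=2*2+0+0=4
row: 10 vs 9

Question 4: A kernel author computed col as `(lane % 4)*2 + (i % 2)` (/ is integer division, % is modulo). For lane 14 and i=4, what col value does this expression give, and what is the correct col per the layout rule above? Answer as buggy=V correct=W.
buggy=4 correct=12

`(lane % 4)*2 + (i % 2)`[14,4]→4
lane 14: G=3 (14/4), T=2 (14%4)
i=4: r=3+0=3, c=2*2+0+8=12
col: 4 vs 12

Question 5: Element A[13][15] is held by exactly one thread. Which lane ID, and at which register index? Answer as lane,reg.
r=13⇒gr=5,Rb=1  c=15⇒Cb=1,th=3,odd=1
L=5*4+3=23  i=1*4+1*2+1=7

23,7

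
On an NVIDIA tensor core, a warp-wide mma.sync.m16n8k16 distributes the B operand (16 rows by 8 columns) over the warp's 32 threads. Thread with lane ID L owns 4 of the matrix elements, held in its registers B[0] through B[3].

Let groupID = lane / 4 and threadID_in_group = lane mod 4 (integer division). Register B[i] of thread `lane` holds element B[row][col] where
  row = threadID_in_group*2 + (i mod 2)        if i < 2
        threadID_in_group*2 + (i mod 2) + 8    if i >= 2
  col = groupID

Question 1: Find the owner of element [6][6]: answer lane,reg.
27,0

c:6=>grp=6  r:6=>rB=0,tig=3,lo=0
L=6*4+3=27  i=0*2+0=0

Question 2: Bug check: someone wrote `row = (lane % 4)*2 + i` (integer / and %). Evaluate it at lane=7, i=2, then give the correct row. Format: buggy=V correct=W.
`(lane % 4)*2 + i`[7,2]->8
lane 7->7/4=1, 7 mod 4=3
i=2  r:2·3+0+8->14  c:1
row: 8 vs 14

buggy=8 correct=14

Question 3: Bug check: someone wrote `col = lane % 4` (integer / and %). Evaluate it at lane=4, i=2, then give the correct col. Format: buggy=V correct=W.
`lane % 4`[4,2]->0
4: g=1,t=0
[2] (0*2+0+8,1) = (8,1)
col: 0 vs 1

buggy=0 correct=1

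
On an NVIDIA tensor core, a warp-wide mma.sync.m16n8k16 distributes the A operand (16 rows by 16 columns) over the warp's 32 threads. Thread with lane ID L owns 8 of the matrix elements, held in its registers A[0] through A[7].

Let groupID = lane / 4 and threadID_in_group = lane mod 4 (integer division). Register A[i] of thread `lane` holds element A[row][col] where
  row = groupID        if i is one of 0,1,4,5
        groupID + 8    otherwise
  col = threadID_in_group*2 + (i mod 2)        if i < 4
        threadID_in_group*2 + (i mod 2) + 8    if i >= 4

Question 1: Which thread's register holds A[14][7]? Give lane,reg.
27,3

r=14→G=6,rhi=1  c=7→chi=0,T=3,p=1
L=6*4+3=27  i=0*4+1*2+1=3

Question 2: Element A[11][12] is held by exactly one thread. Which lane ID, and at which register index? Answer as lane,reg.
14,6

r: 11->gid=3,r8=1  c: 12->c8=1,tid=2,i&1=0
L=3*4+2=14  i=1*4+1*2+0=6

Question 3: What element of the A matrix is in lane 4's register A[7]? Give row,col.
9,9

lane 4: G=1 (4/4), T=0 (4%4)
i=7: r=1+8=9, c=0*2+1+8=9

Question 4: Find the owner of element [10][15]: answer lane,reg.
11,7

r=10->g=2,rb=1  c=15->cb=1,t=3,b0=1
L=2*4+3=11  i=1*4+1*2+1=7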